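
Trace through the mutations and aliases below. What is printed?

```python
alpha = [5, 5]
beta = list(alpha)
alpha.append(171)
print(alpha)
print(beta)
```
[5, 5, 171]
[5, 5]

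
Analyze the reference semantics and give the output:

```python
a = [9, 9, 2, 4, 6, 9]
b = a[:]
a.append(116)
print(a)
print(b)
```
[9, 9, 2, 4, 6, 9, 116]
[9, 9, 2, 4, 6, 9]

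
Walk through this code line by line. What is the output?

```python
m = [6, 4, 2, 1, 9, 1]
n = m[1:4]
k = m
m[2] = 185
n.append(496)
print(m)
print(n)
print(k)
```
[6, 4, 185, 1, 9, 1]
[4, 2, 1, 496]
[6, 4, 185, 1, 9, 1]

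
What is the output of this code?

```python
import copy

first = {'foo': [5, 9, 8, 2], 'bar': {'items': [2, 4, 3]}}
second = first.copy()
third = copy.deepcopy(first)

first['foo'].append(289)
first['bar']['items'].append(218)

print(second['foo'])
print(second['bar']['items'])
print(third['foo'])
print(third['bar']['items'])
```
[5, 9, 8, 2, 289]
[2, 4, 3, 218]
[5, 9, 8, 2]
[2, 4, 3]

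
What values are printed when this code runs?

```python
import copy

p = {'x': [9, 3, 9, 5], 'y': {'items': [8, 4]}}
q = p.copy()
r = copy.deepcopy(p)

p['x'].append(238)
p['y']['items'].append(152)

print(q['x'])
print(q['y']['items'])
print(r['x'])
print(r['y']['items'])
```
[9, 3, 9, 5, 238]
[8, 4, 152]
[9, 3, 9, 5]
[8, 4]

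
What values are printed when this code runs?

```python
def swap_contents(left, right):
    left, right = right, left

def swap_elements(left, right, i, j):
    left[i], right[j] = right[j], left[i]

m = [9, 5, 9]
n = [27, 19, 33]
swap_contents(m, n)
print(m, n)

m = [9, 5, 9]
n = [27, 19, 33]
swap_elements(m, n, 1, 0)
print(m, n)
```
[9, 5, 9] [27, 19, 33]
[9, 27, 9] [5, 19, 33]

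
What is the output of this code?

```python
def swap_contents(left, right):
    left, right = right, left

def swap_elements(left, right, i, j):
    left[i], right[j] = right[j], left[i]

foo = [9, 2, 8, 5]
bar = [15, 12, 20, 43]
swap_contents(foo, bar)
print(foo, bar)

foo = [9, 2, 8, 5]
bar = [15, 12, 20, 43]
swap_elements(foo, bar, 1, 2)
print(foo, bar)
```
[9, 2, 8, 5] [15, 12, 20, 43]
[9, 20, 8, 5] [15, 12, 2, 43]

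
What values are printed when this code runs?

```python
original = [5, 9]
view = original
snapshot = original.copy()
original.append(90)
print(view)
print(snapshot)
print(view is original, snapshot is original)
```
[5, 9, 90]
[5, 9]
True False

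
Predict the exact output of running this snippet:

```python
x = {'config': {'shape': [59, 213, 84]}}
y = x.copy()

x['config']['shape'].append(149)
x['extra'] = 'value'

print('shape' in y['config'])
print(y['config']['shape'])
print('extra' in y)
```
True
[59, 213, 84, 149]
False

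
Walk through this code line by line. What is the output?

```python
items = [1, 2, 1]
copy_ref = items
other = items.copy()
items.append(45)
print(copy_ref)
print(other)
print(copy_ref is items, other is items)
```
[1, 2, 1, 45]
[1, 2, 1]
True False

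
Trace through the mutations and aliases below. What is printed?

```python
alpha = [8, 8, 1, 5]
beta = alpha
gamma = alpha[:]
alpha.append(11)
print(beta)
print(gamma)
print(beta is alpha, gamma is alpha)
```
[8, 8, 1, 5, 11]
[8, 8, 1, 5]
True False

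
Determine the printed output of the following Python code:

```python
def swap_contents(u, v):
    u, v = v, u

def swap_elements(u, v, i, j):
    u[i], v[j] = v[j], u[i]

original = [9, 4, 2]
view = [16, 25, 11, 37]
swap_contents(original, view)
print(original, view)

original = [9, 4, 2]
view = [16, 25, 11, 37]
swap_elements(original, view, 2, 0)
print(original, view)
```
[9, 4, 2] [16, 25, 11, 37]
[9, 4, 16] [2, 25, 11, 37]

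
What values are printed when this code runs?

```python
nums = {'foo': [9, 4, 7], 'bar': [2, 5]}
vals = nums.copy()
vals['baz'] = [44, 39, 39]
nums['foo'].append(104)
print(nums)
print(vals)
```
{'foo': [9, 4, 7, 104], 'bar': [2, 5]}
{'foo': [9, 4, 7, 104], 'bar': [2, 5], 'baz': [44, 39, 39]}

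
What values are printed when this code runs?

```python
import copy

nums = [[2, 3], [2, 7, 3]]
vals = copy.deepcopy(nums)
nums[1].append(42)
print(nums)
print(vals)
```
[[2, 3], [2, 7, 3, 42]]
[[2, 3], [2, 7, 3]]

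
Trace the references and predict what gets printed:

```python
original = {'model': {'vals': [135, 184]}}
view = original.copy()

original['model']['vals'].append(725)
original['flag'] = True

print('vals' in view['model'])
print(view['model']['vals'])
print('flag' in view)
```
True
[135, 184, 725]
False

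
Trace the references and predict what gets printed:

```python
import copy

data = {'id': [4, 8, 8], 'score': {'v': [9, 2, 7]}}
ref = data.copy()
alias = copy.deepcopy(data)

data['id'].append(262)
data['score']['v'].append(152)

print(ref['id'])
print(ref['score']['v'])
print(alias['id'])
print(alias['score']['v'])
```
[4, 8, 8, 262]
[9, 2, 7, 152]
[4, 8, 8]
[9, 2, 7]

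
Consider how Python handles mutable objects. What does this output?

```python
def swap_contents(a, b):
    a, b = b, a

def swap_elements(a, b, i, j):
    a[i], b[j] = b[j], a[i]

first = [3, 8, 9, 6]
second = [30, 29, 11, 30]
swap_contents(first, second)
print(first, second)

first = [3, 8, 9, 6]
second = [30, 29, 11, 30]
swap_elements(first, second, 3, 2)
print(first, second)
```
[3, 8, 9, 6] [30, 29, 11, 30]
[3, 8, 9, 11] [30, 29, 6, 30]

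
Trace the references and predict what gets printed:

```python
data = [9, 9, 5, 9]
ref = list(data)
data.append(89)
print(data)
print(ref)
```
[9, 9, 5, 9, 89]
[9, 9, 5, 9]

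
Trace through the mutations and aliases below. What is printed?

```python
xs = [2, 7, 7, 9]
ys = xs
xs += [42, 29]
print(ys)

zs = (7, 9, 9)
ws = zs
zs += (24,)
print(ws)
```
[2, 7, 7, 9, 42, 29]
(7, 9, 9)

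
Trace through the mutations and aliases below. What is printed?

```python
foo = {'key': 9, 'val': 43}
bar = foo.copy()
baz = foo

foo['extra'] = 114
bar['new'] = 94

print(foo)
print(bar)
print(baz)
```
{'key': 9, 'val': 43, 'extra': 114}
{'key': 9, 'val': 43, 'new': 94}
{'key': 9, 'val': 43, 'extra': 114}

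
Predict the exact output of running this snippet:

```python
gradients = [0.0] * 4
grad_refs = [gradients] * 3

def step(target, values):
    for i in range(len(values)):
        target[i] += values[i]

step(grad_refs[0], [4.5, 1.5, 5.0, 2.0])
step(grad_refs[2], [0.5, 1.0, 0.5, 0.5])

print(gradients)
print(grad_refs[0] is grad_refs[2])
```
[5.0, 2.5, 5.5, 2.5]
True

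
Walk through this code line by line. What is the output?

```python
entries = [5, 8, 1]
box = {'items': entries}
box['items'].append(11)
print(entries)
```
[5, 8, 1, 11]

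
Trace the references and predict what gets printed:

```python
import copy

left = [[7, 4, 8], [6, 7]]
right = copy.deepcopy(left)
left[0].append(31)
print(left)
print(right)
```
[[7, 4, 8, 31], [6, 7]]
[[7, 4, 8], [6, 7]]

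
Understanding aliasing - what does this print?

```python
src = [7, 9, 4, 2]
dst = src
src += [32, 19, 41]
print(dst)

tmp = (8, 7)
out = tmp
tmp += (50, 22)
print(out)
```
[7, 9, 4, 2, 32, 19, 41]
(8, 7)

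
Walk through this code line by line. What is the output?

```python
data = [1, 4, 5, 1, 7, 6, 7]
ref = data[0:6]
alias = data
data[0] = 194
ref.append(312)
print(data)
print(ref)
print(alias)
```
[194, 4, 5, 1, 7, 6, 7]
[1, 4, 5, 1, 7, 6, 312]
[194, 4, 5, 1, 7, 6, 7]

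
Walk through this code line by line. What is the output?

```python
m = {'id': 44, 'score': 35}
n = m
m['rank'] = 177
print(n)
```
{'id': 44, 'score': 35, 'rank': 177}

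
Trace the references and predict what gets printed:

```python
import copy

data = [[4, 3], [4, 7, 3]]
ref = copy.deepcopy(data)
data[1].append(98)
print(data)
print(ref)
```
[[4, 3], [4, 7, 3, 98]]
[[4, 3], [4, 7, 3]]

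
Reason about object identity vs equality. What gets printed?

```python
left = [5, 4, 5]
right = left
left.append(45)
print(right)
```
[5, 4, 5, 45]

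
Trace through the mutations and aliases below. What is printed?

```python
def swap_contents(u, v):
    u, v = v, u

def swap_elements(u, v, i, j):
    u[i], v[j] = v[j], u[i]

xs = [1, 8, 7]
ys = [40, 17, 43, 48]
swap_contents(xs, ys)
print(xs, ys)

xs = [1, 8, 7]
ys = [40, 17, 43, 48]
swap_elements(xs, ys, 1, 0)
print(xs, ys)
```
[1, 8, 7] [40, 17, 43, 48]
[1, 40, 7] [8, 17, 43, 48]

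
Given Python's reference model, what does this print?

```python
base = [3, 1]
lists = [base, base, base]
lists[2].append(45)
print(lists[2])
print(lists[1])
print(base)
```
[3, 1, 45]
[3, 1, 45]
[3, 1, 45]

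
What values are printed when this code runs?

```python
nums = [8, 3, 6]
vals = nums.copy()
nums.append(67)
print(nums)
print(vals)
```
[8, 3, 6, 67]
[8, 3, 6]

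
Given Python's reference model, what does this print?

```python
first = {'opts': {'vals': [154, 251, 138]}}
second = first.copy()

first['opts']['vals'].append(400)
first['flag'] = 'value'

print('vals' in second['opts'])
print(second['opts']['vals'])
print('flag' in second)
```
True
[154, 251, 138, 400]
False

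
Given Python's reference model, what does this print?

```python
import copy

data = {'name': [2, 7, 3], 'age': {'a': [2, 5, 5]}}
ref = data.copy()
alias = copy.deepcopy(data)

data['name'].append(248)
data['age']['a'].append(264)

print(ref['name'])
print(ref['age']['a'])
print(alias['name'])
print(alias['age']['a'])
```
[2, 7, 3, 248]
[2, 5, 5, 264]
[2, 7, 3]
[2, 5, 5]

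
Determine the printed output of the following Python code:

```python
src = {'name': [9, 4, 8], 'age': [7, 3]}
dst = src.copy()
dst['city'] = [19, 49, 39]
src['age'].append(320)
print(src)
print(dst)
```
{'name': [9, 4, 8], 'age': [7, 3, 320]}
{'name': [9, 4, 8], 'age': [7, 3, 320], 'city': [19, 49, 39]}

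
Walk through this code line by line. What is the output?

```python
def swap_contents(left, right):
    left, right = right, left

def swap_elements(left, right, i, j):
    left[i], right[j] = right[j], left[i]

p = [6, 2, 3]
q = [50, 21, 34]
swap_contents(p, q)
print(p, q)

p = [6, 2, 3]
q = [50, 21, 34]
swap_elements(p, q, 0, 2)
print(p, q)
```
[6, 2, 3] [50, 21, 34]
[34, 2, 3] [50, 21, 6]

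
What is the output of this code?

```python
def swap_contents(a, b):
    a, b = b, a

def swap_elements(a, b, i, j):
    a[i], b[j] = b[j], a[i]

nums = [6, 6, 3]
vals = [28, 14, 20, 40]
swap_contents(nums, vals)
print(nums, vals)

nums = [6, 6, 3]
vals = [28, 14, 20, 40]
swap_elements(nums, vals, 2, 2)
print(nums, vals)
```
[6, 6, 3] [28, 14, 20, 40]
[6, 6, 20] [28, 14, 3, 40]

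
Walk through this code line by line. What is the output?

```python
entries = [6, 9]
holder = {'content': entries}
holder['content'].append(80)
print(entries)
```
[6, 9, 80]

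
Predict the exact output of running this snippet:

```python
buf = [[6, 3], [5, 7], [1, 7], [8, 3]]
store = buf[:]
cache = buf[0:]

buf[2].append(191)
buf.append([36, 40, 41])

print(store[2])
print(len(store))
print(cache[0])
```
[1, 7, 191]
4
[6, 3]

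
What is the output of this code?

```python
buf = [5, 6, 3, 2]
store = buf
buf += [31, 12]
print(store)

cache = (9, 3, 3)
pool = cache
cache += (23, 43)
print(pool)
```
[5, 6, 3, 2, 31, 12]
(9, 3, 3)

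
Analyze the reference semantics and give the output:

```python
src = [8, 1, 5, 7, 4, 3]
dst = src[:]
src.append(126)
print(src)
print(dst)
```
[8, 1, 5, 7, 4, 3, 126]
[8, 1, 5, 7, 4, 3]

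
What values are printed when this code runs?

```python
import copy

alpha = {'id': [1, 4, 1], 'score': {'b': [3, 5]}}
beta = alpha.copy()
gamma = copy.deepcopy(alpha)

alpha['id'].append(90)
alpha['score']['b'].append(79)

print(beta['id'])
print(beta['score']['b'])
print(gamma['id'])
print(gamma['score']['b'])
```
[1, 4, 1, 90]
[3, 5, 79]
[1, 4, 1]
[3, 5]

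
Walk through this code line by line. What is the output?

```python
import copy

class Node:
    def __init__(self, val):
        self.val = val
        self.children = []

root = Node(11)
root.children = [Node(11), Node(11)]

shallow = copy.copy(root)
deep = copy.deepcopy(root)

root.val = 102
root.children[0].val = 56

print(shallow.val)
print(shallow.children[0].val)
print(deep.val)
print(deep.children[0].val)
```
11
56
11
11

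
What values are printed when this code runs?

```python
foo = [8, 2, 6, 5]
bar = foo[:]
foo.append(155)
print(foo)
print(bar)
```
[8, 2, 6, 5, 155]
[8, 2, 6, 5]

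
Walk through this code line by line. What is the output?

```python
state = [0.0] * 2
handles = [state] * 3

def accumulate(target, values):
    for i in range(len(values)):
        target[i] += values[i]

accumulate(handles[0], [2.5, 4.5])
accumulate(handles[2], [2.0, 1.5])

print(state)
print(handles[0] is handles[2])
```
[4.5, 6.0]
True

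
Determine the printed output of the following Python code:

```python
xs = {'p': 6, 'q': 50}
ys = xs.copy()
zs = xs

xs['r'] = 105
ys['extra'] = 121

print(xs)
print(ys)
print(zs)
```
{'p': 6, 'q': 50, 'r': 105}
{'p': 6, 'q': 50, 'extra': 121}
{'p': 6, 'q': 50, 'r': 105}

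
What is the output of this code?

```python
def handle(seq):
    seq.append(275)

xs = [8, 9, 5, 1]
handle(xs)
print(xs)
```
[8, 9, 5, 1, 275]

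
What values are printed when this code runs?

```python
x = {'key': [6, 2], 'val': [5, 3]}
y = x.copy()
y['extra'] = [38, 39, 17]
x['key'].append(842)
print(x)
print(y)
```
{'key': [6, 2, 842], 'val': [5, 3]}
{'key': [6, 2, 842], 'val': [5, 3], 'extra': [38, 39, 17]}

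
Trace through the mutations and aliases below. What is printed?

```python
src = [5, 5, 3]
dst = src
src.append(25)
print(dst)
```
[5, 5, 3, 25]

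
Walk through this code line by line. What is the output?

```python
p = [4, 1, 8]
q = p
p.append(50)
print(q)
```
[4, 1, 8, 50]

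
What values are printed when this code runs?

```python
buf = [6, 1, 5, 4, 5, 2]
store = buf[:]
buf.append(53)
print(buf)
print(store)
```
[6, 1, 5, 4, 5, 2, 53]
[6, 1, 5, 4, 5, 2]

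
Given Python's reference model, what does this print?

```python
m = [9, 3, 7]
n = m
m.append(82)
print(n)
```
[9, 3, 7, 82]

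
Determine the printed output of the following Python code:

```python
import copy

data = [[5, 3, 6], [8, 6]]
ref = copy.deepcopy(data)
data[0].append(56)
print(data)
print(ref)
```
[[5, 3, 6, 56], [8, 6]]
[[5, 3, 6], [8, 6]]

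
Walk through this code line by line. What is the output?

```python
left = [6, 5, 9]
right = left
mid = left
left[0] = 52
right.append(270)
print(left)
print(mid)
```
[52, 5, 9, 270]
[52, 5, 9, 270]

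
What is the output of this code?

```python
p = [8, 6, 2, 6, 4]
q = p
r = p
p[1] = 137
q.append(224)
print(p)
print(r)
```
[8, 137, 2, 6, 4, 224]
[8, 137, 2, 6, 4, 224]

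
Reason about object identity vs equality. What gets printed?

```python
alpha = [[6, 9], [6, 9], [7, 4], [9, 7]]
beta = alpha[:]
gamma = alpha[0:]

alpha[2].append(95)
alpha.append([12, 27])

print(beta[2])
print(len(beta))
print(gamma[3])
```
[7, 4, 95]
4
[9, 7]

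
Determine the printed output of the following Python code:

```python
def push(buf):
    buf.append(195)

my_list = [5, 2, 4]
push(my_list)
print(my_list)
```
[5, 2, 4, 195]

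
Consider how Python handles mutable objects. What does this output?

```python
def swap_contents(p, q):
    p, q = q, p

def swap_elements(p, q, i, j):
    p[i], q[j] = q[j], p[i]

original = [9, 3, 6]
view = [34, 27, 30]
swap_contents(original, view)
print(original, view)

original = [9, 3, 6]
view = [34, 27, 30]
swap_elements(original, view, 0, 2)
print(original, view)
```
[9, 3, 6] [34, 27, 30]
[30, 3, 6] [34, 27, 9]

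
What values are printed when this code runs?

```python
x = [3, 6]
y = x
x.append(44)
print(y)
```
[3, 6, 44]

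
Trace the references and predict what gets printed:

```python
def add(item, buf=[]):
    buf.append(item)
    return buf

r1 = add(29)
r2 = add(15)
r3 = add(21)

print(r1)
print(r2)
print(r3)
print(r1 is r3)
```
[29, 15, 21]
[29, 15, 21]
[29, 15, 21]
True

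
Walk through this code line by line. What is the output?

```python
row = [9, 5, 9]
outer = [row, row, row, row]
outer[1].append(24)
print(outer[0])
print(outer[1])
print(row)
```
[9, 5, 9, 24]
[9, 5, 9, 24]
[9, 5, 9, 24]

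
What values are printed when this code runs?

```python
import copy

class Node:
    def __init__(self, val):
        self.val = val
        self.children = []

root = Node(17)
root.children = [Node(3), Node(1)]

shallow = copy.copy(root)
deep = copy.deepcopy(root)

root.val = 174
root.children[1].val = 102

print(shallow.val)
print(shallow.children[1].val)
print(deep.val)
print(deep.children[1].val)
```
17
102
17
1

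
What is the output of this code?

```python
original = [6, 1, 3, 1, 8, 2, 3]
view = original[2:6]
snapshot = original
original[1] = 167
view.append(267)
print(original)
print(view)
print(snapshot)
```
[6, 167, 3, 1, 8, 2, 3]
[3, 1, 8, 2, 267]
[6, 167, 3, 1, 8, 2, 3]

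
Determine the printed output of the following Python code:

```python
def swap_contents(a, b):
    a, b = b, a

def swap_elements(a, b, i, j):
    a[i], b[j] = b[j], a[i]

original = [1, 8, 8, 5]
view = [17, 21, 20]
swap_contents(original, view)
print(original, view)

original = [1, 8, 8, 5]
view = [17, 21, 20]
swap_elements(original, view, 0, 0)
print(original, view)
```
[1, 8, 8, 5] [17, 21, 20]
[17, 8, 8, 5] [1, 21, 20]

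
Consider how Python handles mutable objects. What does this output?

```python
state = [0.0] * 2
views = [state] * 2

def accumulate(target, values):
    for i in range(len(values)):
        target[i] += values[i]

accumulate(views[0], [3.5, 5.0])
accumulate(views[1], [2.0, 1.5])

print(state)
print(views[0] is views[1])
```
[5.5, 6.5]
True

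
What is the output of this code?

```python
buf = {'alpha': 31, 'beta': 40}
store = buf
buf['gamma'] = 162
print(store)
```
{'alpha': 31, 'beta': 40, 'gamma': 162}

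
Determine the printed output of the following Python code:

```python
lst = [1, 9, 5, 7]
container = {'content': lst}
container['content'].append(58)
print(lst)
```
[1, 9, 5, 7, 58]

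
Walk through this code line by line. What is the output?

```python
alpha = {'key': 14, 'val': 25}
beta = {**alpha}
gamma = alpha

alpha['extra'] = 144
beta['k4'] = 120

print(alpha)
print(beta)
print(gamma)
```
{'key': 14, 'val': 25, 'extra': 144}
{'key': 14, 'val': 25, 'k4': 120}
{'key': 14, 'val': 25, 'extra': 144}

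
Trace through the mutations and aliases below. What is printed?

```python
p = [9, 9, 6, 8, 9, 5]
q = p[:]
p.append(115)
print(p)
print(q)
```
[9, 9, 6, 8, 9, 5, 115]
[9, 9, 6, 8, 9, 5]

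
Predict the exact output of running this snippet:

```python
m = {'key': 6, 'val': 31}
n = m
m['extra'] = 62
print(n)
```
{'key': 6, 'val': 31, 'extra': 62}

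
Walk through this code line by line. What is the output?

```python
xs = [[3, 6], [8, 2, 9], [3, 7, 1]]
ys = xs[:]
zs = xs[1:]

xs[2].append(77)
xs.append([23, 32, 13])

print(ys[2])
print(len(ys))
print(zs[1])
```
[3, 7, 1, 77]
3
[3, 7, 1, 77]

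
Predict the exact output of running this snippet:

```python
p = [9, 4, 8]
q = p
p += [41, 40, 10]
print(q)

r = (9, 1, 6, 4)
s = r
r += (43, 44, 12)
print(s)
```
[9, 4, 8, 41, 40, 10]
(9, 1, 6, 4)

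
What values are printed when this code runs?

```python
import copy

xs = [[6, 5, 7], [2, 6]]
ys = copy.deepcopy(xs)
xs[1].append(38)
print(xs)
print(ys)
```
[[6, 5, 7], [2, 6, 38]]
[[6, 5, 7], [2, 6]]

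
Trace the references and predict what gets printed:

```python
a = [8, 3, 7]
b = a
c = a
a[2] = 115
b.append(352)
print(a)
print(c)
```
[8, 3, 115, 352]
[8, 3, 115, 352]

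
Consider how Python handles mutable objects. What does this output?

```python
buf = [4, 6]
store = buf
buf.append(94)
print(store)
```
[4, 6, 94]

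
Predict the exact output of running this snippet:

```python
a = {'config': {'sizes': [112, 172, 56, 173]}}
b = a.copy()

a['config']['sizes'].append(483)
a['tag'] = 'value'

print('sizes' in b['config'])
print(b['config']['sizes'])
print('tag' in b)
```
True
[112, 172, 56, 173, 483]
False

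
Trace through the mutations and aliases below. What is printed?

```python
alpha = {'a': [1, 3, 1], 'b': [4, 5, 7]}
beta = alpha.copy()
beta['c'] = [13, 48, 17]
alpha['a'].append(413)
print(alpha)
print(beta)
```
{'a': [1, 3, 1, 413], 'b': [4, 5, 7]}
{'a': [1, 3, 1, 413], 'b': [4, 5, 7], 'c': [13, 48, 17]}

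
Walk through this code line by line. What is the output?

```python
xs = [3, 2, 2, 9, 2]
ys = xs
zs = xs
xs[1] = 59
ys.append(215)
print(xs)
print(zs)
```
[3, 59, 2, 9, 2, 215]
[3, 59, 2, 9, 2, 215]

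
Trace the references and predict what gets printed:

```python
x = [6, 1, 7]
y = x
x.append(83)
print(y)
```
[6, 1, 7, 83]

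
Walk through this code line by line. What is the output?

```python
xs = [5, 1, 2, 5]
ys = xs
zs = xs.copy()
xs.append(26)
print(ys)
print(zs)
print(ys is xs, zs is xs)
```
[5, 1, 2, 5, 26]
[5, 1, 2, 5]
True False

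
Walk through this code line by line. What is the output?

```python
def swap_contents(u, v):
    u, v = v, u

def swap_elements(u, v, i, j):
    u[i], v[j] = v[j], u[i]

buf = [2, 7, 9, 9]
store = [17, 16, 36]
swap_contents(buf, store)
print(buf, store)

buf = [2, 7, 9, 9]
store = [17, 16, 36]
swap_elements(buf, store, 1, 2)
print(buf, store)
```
[2, 7, 9, 9] [17, 16, 36]
[2, 36, 9, 9] [17, 16, 7]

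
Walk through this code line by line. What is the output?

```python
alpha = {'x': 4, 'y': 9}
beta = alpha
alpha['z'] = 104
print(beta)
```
{'x': 4, 'y': 9, 'z': 104}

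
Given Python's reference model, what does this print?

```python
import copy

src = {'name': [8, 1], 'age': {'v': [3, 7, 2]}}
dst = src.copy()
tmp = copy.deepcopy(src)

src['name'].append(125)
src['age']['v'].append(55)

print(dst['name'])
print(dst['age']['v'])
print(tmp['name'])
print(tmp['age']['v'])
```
[8, 1, 125]
[3, 7, 2, 55]
[8, 1]
[3, 7, 2]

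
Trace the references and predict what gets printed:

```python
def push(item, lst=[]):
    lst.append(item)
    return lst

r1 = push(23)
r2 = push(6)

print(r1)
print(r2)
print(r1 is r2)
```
[23, 6]
[23, 6]
True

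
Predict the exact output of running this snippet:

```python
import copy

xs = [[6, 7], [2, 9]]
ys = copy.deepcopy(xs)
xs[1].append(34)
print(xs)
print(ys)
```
[[6, 7], [2, 9, 34]]
[[6, 7], [2, 9]]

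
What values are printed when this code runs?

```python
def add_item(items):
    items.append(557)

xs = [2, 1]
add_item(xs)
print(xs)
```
[2, 1, 557]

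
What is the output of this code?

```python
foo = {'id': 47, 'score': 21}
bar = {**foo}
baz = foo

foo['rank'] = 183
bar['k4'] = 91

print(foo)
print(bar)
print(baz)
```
{'id': 47, 'score': 21, 'rank': 183}
{'id': 47, 'score': 21, 'k4': 91}
{'id': 47, 'score': 21, 'rank': 183}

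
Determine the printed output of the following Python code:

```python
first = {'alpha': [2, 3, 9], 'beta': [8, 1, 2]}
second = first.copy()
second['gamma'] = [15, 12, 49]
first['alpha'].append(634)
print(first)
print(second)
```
{'alpha': [2, 3, 9, 634], 'beta': [8, 1, 2]}
{'alpha': [2, 3, 9, 634], 'beta': [8, 1, 2], 'gamma': [15, 12, 49]}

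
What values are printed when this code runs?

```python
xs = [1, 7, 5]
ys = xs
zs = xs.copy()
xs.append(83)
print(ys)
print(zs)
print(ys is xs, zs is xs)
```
[1, 7, 5, 83]
[1, 7, 5]
True False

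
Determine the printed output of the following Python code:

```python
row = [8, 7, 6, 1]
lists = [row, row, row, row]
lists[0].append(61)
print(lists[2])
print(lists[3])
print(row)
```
[8, 7, 6, 1, 61]
[8, 7, 6, 1, 61]
[8, 7, 6, 1, 61]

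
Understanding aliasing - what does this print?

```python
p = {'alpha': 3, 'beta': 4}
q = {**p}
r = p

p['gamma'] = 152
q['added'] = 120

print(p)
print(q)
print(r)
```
{'alpha': 3, 'beta': 4, 'gamma': 152}
{'alpha': 3, 'beta': 4, 'added': 120}
{'alpha': 3, 'beta': 4, 'gamma': 152}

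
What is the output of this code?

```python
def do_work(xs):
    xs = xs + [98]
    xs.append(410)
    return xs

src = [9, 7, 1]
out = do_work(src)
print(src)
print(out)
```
[9, 7, 1]
[9, 7, 1, 98, 410]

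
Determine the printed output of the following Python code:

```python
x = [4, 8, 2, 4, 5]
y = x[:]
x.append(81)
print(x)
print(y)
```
[4, 8, 2, 4, 5, 81]
[4, 8, 2, 4, 5]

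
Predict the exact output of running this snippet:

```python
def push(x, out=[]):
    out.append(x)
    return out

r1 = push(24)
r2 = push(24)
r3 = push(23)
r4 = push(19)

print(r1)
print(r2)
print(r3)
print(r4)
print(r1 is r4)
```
[24, 24, 23, 19]
[24, 24, 23, 19]
[24, 24, 23, 19]
[24, 24, 23, 19]
True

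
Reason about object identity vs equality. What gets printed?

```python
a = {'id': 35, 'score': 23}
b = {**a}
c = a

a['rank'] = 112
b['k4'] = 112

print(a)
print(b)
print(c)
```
{'id': 35, 'score': 23, 'rank': 112}
{'id': 35, 'score': 23, 'k4': 112}
{'id': 35, 'score': 23, 'rank': 112}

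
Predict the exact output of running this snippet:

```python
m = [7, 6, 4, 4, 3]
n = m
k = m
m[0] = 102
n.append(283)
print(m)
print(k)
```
[102, 6, 4, 4, 3, 283]
[102, 6, 4, 4, 3, 283]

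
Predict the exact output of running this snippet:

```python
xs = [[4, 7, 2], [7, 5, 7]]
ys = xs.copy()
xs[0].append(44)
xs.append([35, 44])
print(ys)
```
[[4, 7, 2, 44], [7, 5, 7]]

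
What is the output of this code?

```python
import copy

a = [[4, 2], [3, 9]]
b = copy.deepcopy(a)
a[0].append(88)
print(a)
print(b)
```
[[4, 2, 88], [3, 9]]
[[4, 2], [3, 9]]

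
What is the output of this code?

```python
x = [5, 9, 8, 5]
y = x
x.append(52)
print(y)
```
[5, 9, 8, 5, 52]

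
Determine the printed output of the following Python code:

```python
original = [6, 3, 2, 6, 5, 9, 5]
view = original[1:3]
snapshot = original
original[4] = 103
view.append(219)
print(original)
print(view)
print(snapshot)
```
[6, 3, 2, 6, 103, 9, 5]
[3, 2, 219]
[6, 3, 2, 6, 103, 9, 5]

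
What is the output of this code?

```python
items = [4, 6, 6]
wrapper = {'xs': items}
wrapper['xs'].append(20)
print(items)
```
[4, 6, 6, 20]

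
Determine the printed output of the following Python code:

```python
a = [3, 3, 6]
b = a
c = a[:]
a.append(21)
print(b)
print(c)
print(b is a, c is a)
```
[3, 3, 6, 21]
[3, 3, 6]
True False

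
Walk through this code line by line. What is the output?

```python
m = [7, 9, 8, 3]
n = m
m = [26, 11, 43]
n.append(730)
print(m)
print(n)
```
[26, 11, 43]
[7, 9, 8, 3, 730]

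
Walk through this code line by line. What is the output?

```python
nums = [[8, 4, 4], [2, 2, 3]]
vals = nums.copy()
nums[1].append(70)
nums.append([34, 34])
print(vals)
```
[[8, 4, 4], [2, 2, 3, 70]]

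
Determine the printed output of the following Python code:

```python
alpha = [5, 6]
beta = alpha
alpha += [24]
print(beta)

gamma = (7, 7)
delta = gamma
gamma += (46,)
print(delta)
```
[5, 6, 24]
(7, 7)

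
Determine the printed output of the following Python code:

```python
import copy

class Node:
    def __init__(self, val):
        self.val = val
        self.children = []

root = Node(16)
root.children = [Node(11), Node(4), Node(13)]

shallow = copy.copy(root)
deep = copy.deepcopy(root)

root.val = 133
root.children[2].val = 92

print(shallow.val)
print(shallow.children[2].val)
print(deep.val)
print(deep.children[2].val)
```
16
92
16
13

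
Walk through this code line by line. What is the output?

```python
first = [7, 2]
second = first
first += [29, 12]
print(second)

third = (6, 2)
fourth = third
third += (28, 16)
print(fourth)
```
[7, 2, 29, 12]
(6, 2)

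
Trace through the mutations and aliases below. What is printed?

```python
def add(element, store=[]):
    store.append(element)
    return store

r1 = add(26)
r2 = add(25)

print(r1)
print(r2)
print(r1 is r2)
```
[26, 25]
[26, 25]
True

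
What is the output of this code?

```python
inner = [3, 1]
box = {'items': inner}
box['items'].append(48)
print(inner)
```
[3, 1, 48]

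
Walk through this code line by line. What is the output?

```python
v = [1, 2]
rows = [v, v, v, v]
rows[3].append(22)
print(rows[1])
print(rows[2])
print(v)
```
[1, 2, 22]
[1, 2, 22]
[1, 2, 22]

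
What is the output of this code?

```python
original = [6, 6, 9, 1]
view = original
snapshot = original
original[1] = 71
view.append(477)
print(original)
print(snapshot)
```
[6, 71, 9, 1, 477]
[6, 71, 9, 1, 477]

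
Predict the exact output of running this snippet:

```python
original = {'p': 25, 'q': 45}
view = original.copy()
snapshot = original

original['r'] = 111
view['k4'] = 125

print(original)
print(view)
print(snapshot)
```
{'p': 25, 'q': 45, 'r': 111}
{'p': 25, 'q': 45, 'k4': 125}
{'p': 25, 'q': 45, 'r': 111}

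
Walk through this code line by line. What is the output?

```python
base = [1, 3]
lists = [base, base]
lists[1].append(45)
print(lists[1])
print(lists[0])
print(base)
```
[1, 3, 45]
[1, 3, 45]
[1, 3, 45]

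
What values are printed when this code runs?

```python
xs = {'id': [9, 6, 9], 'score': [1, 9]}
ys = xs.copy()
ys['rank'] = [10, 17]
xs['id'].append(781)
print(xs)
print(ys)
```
{'id': [9, 6, 9, 781], 'score': [1, 9]}
{'id': [9, 6, 9, 781], 'score': [1, 9], 'rank': [10, 17]}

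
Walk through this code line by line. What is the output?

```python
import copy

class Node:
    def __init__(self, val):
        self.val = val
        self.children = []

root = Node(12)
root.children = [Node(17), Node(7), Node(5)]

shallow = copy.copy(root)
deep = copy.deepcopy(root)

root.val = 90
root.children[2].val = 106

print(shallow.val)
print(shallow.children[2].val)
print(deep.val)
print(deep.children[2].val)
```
12
106
12
5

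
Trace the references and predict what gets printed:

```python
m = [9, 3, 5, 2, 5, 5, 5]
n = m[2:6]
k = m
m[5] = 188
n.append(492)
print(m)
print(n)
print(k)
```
[9, 3, 5, 2, 5, 188, 5]
[5, 2, 5, 5, 492]
[9, 3, 5, 2, 5, 188, 5]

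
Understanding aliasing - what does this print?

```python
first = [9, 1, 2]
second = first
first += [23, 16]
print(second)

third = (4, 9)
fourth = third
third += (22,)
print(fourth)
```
[9, 1, 2, 23, 16]
(4, 9)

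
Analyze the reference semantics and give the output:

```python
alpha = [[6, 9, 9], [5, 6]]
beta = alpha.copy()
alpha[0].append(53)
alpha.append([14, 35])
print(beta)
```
[[6, 9, 9, 53], [5, 6]]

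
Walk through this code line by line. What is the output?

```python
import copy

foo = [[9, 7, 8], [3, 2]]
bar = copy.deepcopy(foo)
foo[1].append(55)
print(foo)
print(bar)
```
[[9, 7, 8], [3, 2, 55]]
[[9, 7, 8], [3, 2]]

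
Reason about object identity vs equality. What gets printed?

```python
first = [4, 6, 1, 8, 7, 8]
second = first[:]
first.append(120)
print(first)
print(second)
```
[4, 6, 1, 8, 7, 8, 120]
[4, 6, 1, 8, 7, 8]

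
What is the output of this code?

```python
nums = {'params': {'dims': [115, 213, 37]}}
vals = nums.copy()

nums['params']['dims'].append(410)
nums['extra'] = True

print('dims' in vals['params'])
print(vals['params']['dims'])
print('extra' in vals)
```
True
[115, 213, 37, 410]
False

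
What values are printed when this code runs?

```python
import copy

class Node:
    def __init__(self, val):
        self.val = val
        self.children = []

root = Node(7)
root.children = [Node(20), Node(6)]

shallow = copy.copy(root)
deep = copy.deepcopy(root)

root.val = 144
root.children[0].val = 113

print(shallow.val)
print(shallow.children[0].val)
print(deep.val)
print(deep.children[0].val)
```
7
113
7
20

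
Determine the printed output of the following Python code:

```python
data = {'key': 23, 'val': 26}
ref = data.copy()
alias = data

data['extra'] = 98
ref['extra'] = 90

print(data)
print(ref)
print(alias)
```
{'key': 23, 'val': 26, 'extra': 98}
{'key': 23, 'val': 26, 'extra': 90}
{'key': 23, 'val': 26, 'extra': 98}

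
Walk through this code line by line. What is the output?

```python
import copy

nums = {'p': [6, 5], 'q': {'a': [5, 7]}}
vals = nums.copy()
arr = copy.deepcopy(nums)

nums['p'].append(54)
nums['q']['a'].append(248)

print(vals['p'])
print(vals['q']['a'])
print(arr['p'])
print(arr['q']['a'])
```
[6, 5, 54]
[5, 7, 248]
[6, 5]
[5, 7]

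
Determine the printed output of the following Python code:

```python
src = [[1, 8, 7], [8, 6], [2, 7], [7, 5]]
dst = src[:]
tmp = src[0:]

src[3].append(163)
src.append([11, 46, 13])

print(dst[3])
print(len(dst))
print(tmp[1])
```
[7, 5, 163]
4
[8, 6]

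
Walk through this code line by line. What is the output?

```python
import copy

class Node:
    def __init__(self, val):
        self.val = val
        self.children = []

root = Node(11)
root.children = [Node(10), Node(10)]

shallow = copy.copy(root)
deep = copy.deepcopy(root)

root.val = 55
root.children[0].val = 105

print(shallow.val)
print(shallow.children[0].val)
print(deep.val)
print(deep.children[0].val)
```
11
105
11
10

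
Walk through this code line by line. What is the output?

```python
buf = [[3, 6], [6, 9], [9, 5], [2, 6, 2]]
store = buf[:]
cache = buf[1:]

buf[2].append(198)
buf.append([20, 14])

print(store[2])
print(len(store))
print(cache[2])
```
[9, 5, 198]
4
[2, 6, 2]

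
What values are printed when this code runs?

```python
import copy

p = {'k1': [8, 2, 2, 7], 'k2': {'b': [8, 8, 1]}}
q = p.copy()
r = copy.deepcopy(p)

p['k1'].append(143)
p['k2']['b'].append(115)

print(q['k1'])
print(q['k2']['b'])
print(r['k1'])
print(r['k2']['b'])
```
[8, 2, 2, 7, 143]
[8, 8, 1, 115]
[8, 2, 2, 7]
[8, 8, 1]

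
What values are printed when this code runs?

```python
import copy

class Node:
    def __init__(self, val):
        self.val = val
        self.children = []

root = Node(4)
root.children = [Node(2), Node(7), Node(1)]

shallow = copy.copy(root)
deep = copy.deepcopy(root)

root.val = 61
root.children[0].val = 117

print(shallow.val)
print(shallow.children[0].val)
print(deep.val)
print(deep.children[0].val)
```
4
117
4
2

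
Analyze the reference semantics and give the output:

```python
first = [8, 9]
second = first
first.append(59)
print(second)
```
[8, 9, 59]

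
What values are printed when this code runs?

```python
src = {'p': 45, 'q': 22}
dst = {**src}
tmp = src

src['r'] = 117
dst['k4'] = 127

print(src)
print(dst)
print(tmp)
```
{'p': 45, 'q': 22, 'r': 117}
{'p': 45, 'q': 22, 'k4': 127}
{'p': 45, 'q': 22, 'r': 117}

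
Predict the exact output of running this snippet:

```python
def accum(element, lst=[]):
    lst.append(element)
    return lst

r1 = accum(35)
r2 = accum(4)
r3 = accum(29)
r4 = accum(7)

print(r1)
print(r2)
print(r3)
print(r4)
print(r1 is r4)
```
[35, 4, 29, 7]
[35, 4, 29, 7]
[35, 4, 29, 7]
[35, 4, 29, 7]
True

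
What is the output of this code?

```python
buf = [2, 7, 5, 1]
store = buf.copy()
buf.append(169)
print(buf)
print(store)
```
[2, 7, 5, 1, 169]
[2, 7, 5, 1]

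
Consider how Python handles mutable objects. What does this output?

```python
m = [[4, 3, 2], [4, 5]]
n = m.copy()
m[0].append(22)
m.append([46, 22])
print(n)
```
[[4, 3, 2, 22], [4, 5]]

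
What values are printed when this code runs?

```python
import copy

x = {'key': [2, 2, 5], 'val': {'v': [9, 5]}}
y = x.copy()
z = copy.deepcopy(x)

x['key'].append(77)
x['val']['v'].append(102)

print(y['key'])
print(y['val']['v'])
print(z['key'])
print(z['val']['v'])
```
[2, 2, 5, 77]
[9, 5, 102]
[2, 2, 5]
[9, 5]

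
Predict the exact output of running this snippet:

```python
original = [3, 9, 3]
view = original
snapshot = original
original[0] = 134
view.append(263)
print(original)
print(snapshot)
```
[134, 9, 3, 263]
[134, 9, 3, 263]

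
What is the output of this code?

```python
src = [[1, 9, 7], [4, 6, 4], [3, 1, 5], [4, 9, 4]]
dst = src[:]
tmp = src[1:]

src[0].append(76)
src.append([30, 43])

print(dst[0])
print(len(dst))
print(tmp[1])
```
[1, 9, 7, 76]
4
[3, 1, 5]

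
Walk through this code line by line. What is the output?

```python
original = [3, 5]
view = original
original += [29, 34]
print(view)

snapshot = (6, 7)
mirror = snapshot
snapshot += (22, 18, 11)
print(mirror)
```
[3, 5, 29, 34]
(6, 7)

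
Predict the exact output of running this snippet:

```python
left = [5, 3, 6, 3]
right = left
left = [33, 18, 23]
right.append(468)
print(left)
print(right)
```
[33, 18, 23]
[5, 3, 6, 3, 468]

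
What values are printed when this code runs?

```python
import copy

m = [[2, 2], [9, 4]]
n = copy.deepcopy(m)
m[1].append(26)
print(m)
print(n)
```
[[2, 2], [9, 4, 26]]
[[2, 2], [9, 4]]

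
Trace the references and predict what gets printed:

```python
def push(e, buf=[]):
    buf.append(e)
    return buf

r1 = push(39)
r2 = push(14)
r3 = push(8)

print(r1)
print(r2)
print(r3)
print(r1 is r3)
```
[39, 14, 8]
[39, 14, 8]
[39, 14, 8]
True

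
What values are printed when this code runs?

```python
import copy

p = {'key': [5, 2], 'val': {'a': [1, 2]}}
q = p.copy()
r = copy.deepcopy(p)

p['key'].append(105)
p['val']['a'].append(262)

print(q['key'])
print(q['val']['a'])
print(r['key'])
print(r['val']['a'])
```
[5, 2, 105]
[1, 2, 262]
[5, 2]
[1, 2]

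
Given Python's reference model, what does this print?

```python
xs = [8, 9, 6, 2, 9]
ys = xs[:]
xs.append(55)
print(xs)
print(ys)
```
[8, 9, 6, 2, 9, 55]
[8, 9, 6, 2, 9]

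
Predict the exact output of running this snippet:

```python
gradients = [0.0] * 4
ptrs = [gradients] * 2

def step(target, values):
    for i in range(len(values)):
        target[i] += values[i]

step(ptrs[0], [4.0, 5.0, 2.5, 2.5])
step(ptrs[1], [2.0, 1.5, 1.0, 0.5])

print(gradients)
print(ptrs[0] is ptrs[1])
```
[6.0, 6.5, 3.5, 3.0]
True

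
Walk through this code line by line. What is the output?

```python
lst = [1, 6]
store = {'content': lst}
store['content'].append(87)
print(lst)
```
[1, 6, 87]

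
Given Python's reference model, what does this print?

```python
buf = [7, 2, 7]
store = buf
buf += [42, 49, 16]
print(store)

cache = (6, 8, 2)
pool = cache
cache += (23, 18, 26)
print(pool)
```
[7, 2, 7, 42, 49, 16]
(6, 8, 2)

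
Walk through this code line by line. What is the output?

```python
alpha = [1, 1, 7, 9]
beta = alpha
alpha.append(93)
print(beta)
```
[1, 1, 7, 9, 93]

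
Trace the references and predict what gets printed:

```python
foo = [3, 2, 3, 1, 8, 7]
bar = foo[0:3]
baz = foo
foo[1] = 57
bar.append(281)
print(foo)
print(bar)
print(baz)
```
[3, 57, 3, 1, 8, 7]
[3, 2, 3, 281]
[3, 57, 3, 1, 8, 7]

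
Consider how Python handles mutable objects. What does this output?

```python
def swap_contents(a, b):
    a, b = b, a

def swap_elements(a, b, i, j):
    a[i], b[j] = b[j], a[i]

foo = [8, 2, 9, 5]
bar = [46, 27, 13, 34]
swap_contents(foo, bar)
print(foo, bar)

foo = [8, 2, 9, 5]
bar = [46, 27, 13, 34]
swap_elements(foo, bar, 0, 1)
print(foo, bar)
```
[8, 2, 9, 5] [46, 27, 13, 34]
[27, 2, 9, 5] [46, 8, 13, 34]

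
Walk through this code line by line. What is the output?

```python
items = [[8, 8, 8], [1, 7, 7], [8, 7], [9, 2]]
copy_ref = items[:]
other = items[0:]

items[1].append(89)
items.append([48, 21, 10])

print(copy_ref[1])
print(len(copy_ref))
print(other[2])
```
[1, 7, 7, 89]
4
[8, 7]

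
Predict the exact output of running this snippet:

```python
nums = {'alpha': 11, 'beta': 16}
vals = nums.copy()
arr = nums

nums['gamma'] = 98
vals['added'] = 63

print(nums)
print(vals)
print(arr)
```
{'alpha': 11, 'beta': 16, 'gamma': 98}
{'alpha': 11, 'beta': 16, 'added': 63}
{'alpha': 11, 'beta': 16, 'gamma': 98}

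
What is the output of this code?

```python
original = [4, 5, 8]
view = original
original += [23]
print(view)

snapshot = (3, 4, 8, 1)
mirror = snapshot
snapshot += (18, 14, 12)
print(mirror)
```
[4, 5, 8, 23]
(3, 4, 8, 1)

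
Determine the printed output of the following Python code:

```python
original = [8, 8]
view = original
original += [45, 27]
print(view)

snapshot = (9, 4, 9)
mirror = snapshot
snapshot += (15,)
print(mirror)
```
[8, 8, 45, 27]
(9, 4, 9)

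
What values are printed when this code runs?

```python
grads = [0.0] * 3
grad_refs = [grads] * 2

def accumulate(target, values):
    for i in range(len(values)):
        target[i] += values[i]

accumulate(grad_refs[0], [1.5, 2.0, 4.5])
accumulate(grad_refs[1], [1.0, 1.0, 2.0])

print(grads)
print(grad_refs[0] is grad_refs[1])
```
[2.5, 3.0, 6.5]
True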